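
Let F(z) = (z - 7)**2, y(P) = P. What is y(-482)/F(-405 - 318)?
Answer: -241/266450 ≈ -0.00090448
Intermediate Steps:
F(z) = (-7 + z)**2
y(-482)/F(-405 - 318) = -482/(-7 + (-405 - 318))**2 = -482/(-7 - 723)**2 = -482/((-730)**2) = -482/532900 = -482*1/532900 = -241/266450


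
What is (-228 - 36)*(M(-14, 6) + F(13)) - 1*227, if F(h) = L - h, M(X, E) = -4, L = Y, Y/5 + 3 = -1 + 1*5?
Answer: 2941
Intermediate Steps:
Y = 5 (Y = -15 + 5*(-1 + 1*5) = -15 + 5*(-1 + 5) = -15 + 5*4 = -15 + 20 = 5)
L = 5
F(h) = 5 - h
(-228 - 36)*(M(-14, 6) + F(13)) - 1*227 = (-228 - 36)*(-4 + (5 - 1*13)) - 1*227 = -264*(-4 + (5 - 13)) - 227 = -264*(-4 - 8) - 227 = -264*(-12) - 227 = 3168 - 227 = 2941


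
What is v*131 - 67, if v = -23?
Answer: -3080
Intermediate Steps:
v*131 - 67 = -23*131 - 67 = -3013 - 67 = -3080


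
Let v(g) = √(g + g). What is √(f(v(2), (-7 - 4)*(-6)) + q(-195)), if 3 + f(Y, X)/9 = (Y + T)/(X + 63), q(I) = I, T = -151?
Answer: I*√429699/43 ≈ 15.245*I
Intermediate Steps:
v(g) = √2*√g (v(g) = √(2*g) = √2*√g)
f(Y, X) = -27 + 9*(-151 + Y)/(63 + X) (f(Y, X) = -27 + 9*((Y - 151)/(X + 63)) = -27 + 9*((-151 + Y)/(63 + X)) = -27 + 9*(-151 + Y)/(63 + X))
√(f(v(2), (-7 - 4)*(-6)) + q(-195)) = √(9*(-340 + √2*√2 - 3*(-7 - 4)*(-6))/(63 + (-7 - 4)*(-6)) - 195) = √(9*(-340 + 2 - (-33)*(-6))/(63 - 11*(-6)) - 195) = √(9*(-340 + 2 - 3*66)/(63 + 66) - 195) = √(9*(-340 + 2 - 198)/129 - 195) = √(9*(1/129)*(-536) - 195) = √(-1608/43 - 195) = √(-9993/43) = I*√429699/43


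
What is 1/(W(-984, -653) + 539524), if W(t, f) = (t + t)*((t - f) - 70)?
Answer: 1/1328692 ≈ 7.5262e-7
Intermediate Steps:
W(t, f) = 2*t*(-70 + t - f) (W(t, f) = (2*t)*(-70 + t - f) = 2*t*(-70 + t - f))
1/(W(-984, -653) + 539524) = 1/(2*(-984)*(-70 - 984 - 1*(-653)) + 539524) = 1/(2*(-984)*(-70 - 984 + 653) + 539524) = 1/(2*(-984)*(-401) + 539524) = 1/(789168 + 539524) = 1/1328692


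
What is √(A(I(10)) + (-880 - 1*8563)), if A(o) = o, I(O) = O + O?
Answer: 3*I*√1047 ≈ 97.072*I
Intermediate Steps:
I(O) = 2*O
√(A(I(10)) + (-880 - 1*8563)) = √(2*10 + (-880 - 1*8563)) = √(20 + (-880 - 8563)) = √(20 - 9443) = √(-9423) = 3*I*√1047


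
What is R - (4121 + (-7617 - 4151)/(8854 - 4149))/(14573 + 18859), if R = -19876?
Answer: -1042155226699/52432520 ≈ -19876.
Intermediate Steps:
R - (4121 + (-7617 - 4151)/(8854 - 4149))/(14573 + 18859) = -19876 - (4121 + (-7617 - 4151)/(8854 - 4149))/(14573 + 18859) = -19876 - (4121 - 11768/4705)/33432 = -19876 - 19377537/(4705*33432) = -19876 - 1*6459179/52432520 = -19876 - 6459179/52432520 = -1042155226699/52432520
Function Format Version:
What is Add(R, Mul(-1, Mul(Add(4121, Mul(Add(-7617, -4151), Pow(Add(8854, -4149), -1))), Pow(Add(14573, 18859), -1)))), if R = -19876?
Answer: Rational(-1042155226699, 52432520) ≈ -19876.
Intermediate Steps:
Add(R, Mul(-1, Mul(Add(4121, Mul(Add(-7617, -4151), Pow(Add(8854, -4149), -1))), Pow(Add(14573, 18859), -1)))) = Add(-19876, Mul(-1, Mul(Add(4121, Mul(Add(-7617, -4151), Pow(Add(8854, -4149), -1))), Pow(Add(14573, 18859), -1)))) = Add(-19876, Mul(-1, Mul(Add(4121, Mul(-11768, Pow(4705, -1))), Pow(33432, -1)))) = Add(-19876, Mul(-1, Mul(Add(4121, Mul(-11768, Rational(1, 4705))), Rational(1, 33432)))) = Add(-19876, Mul(-1, Mul(Add(4121, Rational(-11768, 4705)), Rational(1, 33432)))) = Add(-19876, Mul(-1, Mul(Rational(19377537, 4705), Rational(1, 33432)))) = Add(-19876, Mul(-1, Rational(6459179, 52432520))) = Add(-19876, Rational(-6459179, 52432520)) = Rational(-1042155226699, 52432520)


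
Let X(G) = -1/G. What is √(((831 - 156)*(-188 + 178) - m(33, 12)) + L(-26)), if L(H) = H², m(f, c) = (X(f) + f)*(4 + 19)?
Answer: I*√7440378/33 ≈ 82.658*I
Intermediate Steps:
m(f, c) = -23/f + 23*f (m(f, c) = (-1/f + f)*(4 + 19) = (f - 1/f)*23 = -23/f + 23*f)
√(((831 - 156)*(-188 + 178) - m(33, 12)) + L(-26)) = √(((831 - 156)*(-188 + 178) - (-23/33 + 23*33)) + (-26)²) = √((675*(-10) - (-23*1/33 + 759)) + 676) = √((-6750 - (-23/33 + 759)) + 676) = √((-6750 - 1*25024/33) + 676) = √((-6750 - 25024/33) + 676) = √(-247774/33 + 676) = √(-225466/33) = I*√7440378/33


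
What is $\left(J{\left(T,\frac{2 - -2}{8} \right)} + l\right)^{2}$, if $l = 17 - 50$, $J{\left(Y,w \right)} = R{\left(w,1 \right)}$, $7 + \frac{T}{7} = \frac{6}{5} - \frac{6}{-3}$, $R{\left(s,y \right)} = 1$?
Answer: $1024$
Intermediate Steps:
$T = - \frac{133}{5}$ ($T = -49 + 7 \left(\frac{6}{5} - \frac{6}{-3}\right) = -49 + 7 \left(6 \cdot \frac{1}{5} - -2\right) = -49 + 7 \left(\frac{6}{5} + 2\right) = -49 + 7 \cdot \frac{16}{5} = -49 + \frac{112}{5} = - \frac{133}{5} \approx -26.6$)
$J{\left(Y,w \right)} = 1$
$l = -33$
$\left(J{\left(T,\frac{2 - -2}{8} \right)} + l\right)^{2} = \left(1 - 33\right)^{2} = \left(-32\right)^{2} = 1024$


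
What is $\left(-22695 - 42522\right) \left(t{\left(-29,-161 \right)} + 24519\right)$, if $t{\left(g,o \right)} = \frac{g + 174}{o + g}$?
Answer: $- \frac{60762222381}{38} \approx -1.599 \cdot 10^{9}$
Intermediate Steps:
$t{\left(g,o \right)} = \frac{174 + g}{g + o}$
$\left(-22695 - 42522\right) \left(t{\left(-29,-161 \right)} + 24519\right) = \left(-22695 - 42522\right) \left(\frac{174 - 29}{-29 - 161} + 24519\right) = - 65217 \left(\frac{1}{-190} \cdot 145 + 24519\right) = - 65217 \left(\left(- \frac{1}{190}\right) 145 + 24519\right) = - 65217 \left(- \frac{29}{38} + 24519\right) = \left(-65217\right) \frac{931693}{38} = - \frac{60762222381}{38}$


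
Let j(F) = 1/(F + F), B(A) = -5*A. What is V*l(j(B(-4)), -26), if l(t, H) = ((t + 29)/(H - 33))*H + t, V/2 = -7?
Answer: -42343/236 ≈ -179.42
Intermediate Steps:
V = -14 (V = 2*(-7) = -14)
j(F) = 1/(2*F)
l(t, H) = t + H*(29 + t)/(-33 + H) (l(t, H) = ((29 + t)/(-33 + H))*H + t = H*(29 + t)/(-33 + H) + t = t + H*(29 + t)/(-33 + H))
V*l(j(B(-4)), -26) = -14*(-33/(2*((-5*(-4)))) + 29*(-26) + 2*(-26)*(1/(2*((-5*(-4))))))/(-33 - 26) = -14*(-33/(2*20) - 754 + 2*(-26)*((½)/20))/(-59) = -(-14)*(-33/(2*20) - 754 + 2*(-26)*((½)*(1/20)))/59 = -(-14)*(-33*1/40 - 754 + 2*(-26)*(1/40))/59 = -(-14)*(-33/40 - 754 - 13/10)/59 = -(-14)*(-6049)/(59*8) = -14*6049/472 = -42343/236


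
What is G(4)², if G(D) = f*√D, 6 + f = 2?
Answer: 64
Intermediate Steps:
f = -4 (f = -6 + 2 = -4)
G(D) = -4*√D
G(4)² = (-4*√4)² = (-4*2)² = (-8)² = 64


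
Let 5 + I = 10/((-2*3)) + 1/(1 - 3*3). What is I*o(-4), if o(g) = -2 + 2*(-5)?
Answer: 163/2 ≈ 81.500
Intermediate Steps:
o(g) = -12 (o(g) = -2 - 10 = -12)
I = -163/24 (I = -5 + (10/((-2*3)) + 1/(1 - 3*3)) = -5 + (10/(-6) + 1/(1 - 9)) = -5 + (10*(-1/6) + 1/(-8)) = -5 + (-5/3 + 1*(-1/8)) = -5 + (-5/3 - 1/8) = -5 - 43/24 = -163/24 ≈ -6.7917)
I*o(-4) = -163/24*(-12) = 163/2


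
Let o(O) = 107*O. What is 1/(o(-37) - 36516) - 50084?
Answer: -2027149901/40475 ≈ -50084.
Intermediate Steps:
1/(o(-37) - 36516) - 50084 = 1/(107*(-37) - 36516) - 50084 = 1/(-3959 - 36516) - 50084 = 1/(-40475) - 50084 = -1/40475 - 50084 = -2027149901/40475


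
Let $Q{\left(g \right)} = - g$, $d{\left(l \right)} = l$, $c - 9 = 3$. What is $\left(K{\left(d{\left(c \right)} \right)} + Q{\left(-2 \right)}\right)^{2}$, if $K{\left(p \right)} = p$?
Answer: $196$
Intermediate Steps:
$c = 12$ ($c = 9 + 3 = 12$)
$\left(K{\left(d{\left(c \right)} \right)} + Q{\left(-2 \right)}\right)^{2} = \left(12 - -2\right)^{2} = \left(12 + 2\right)^{2} = 14^{2} = 196$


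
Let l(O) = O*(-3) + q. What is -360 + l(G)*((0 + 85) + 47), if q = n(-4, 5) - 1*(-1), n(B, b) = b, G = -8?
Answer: 3600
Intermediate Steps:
q = 6 (q = 5 - 1*(-1) = 5 + 1 = 6)
l(O) = 6 - 3*O (l(O) = O*(-3) + 6 = -3*O + 6 = 6 - 3*O)
-360 + l(G)*((0 + 85) + 47) = -360 + (6 - 3*(-8))*((0 + 85) + 47) = -360 + (6 + 24)*(85 + 47) = -360 + 30*132 = -360 + 3960 = 3600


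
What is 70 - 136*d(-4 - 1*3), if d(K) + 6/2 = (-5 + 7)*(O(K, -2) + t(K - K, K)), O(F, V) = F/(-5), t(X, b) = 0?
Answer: 486/5 ≈ 97.200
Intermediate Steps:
O(F, V) = -F/5 (O(F, V) = F*(-⅕) = -F/5)
d(K) = -3 - 2*K/5 (d(K) = -3 + (-5 + 7)*(-K/5 + 0) = -3 + 2*(-K/5) = -3 - 2*K/5)
70 - 136*d(-4 - 1*3) = 70 - 136*(-3 - 2*(-4 - 1*3)/5) = 70 - 136*(-3 - 2*(-4 - 3)/5) = 70 - 136*(-3 - ⅖*(-7)) = 70 - 136*(-3 + 14/5) = 70 - 136*(-⅕) = 70 + 136/5 = 486/5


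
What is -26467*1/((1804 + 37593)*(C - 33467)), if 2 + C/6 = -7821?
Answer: 26467/3167715785 ≈ 8.3552e-6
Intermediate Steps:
C = -46938 (C = -12 + 6*(-7821) = -12 - 46926 = -46938)
-26467*1/((1804 + 37593)*(C - 33467)) = -26467*1/((-46938 - 33467)*(1804 + 37593)) = -26467/((-80405*39397)) = -26467/(-3167715785) = -26467*(-1/3167715785) = 26467/3167715785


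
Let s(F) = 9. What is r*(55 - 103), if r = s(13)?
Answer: -432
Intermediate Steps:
r = 9
r*(55 - 103) = 9*(55 - 103) = 9*(-48) = -432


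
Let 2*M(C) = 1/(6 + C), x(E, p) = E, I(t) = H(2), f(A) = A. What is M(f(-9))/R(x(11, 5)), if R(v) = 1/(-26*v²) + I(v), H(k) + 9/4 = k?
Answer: 3146/4725 ≈ 0.66582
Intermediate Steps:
H(k) = -9/4 + k
I(t) = -¼ (I(t) = -9/4 + 2 = -¼)
M(C) = 1/(2*(6 + C))
R(v) = -¼ - 1/(26*v²) (R(v) = 1/(-26*v²) - ¼ = -1/(26*v²) - ¼ = -¼ - 1/(26*v²))
M(f(-9))/R(x(11, 5)) = (1/(2*(6 - 9)))/(-¼ - 1/26/11²) = ((½)/(-3))/(-¼ - 1/26*1/121) = ((½)*(-⅓))/(-¼ - 1/3146) = -1/(6*(-1575/6292)) = -⅙*(-6292/1575) = 3146/4725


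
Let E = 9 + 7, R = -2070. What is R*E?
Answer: -33120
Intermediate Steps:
E = 16
R*E = -2070*16 = -33120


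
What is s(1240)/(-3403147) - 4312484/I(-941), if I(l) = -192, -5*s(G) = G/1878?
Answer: 382799443082105/17042960176 ≈ 22461.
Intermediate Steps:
s(G) = -G/9390 (s(G) = -G/(5*1878) = -G/9390)
s(1240)/(-3403147) - 4312484/I(-941) = -1/9390*1240/(-3403147) - 4312484/(-192) = -124/939*(-1/3403147) - 4312484*(-1/192) = 124/3195555033 + 1078121/48 = 382799443082105/17042960176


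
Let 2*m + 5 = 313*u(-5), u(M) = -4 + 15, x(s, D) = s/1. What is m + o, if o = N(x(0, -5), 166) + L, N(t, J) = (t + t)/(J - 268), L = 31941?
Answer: 33660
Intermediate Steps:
x(s, D) = s (x(s, D) = s*1 = s)
u(M) = 11
N(t, J) = 2*t/(-268 + J) (N(t, J) = (2*t)/(-268 + J) = 2*t/(-268 + J))
o = 31941 (o = 2*0/(-268 + 166) + 31941 = 2*0/(-102) + 31941 = 2*0*(-1/102) + 31941 = 0 + 31941 = 31941)
m = 1719 (m = -5/2 + (313*11)/2 = -5/2 + (1/2)*3443 = -5/2 + 3443/2 = 1719)
m + o = 1719 + 31941 = 33660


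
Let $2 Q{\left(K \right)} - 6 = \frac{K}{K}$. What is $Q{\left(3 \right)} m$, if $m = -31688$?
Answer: $-110908$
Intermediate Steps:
$Q{\left(K \right)} = \frac{7}{2}$ ($Q{\left(K \right)} = 3 + \frac{K \frac{1}{K}}{2} = 3 + \frac{1}{2} \cdot 1 = 3 + \frac{1}{2} = \frac{7}{2}$)
$Q{\left(3 \right)} m = \frac{7}{2} \left(-31688\right) = -110908$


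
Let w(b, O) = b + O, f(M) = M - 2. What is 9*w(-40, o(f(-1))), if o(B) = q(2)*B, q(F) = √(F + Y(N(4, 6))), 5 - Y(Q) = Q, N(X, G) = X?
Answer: -360 - 27*√3 ≈ -406.77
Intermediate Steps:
Y(Q) = 5 - Q
f(M) = -2 + M
q(F) = √(1 + F) (q(F) = √(F + (5 - 1*4)) = √(F + (5 - 4)) = √(F + 1) = √(1 + F))
o(B) = B*√3 (o(B) = √(1 + 2)*B = √3*B = B*√3)
w(b, O) = O + b
9*w(-40, o(f(-1))) = 9*((-2 - 1)*√3 - 40) = 9*(-3*√3 - 40) = 9*(-40 - 3*√3) = -360 - 27*√3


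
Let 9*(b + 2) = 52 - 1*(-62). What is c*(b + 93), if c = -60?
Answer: -6220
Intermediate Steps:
b = 32/3 (b = -2 + (52 - 1*(-62))/9 = -2 + (52 + 62)/9 = -2 + (1/9)*114 = -2 + 38/3 = 32/3 ≈ 10.667)
c*(b + 93) = -60*(32/3 + 93) = -60*311/3 = -6220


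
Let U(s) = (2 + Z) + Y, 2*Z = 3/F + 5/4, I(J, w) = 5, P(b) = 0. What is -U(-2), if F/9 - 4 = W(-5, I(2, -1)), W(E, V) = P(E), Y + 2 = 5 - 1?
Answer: -14/3 ≈ -4.6667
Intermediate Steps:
Y = 2 (Y = -2 + (5 - 1) = -2 + 4 = 2)
W(E, V) = 0
F = 36 (F = 36 + 9*0 = 36 + 0 = 36)
Z = ⅔ (Z = (3/36 + 5/4)/2 = (3*(1/36) + 5*(¼))/2 = (1/12 + 5/4)/2 = (½)*(4/3) = ⅔ ≈ 0.66667)
U(s) = 14/3 (U(s) = (2 + ⅔) + 2 = 8/3 + 2 = 14/3)
-U(-2) = -1*14/3 = -14/3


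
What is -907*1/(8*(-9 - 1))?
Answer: 907/80 ≈ 11.337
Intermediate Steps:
-907*1/(8*(-9 - 1)) = -907/(8*(-10)) = -907/(-80) = -907*(-1/80) = 907/80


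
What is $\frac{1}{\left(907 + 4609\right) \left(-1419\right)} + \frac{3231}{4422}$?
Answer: $\frac{383177147}{524422668} \approx 0.73066$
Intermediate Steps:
$\frac{1}{\left(907 + 4609\right) \left(-1419\right)} + \frac{3231}{4422} = \frac{1}{5516} \left(- \frac{1}{1419}\right) + 3231 \cdot \frac{1}{4422} = \frac{1}{5516} \left(- \frac{1}{1419}\right) + \frac{1077}{1474} = - \frac{1}{7827204} + \frac{1077}{1474} = \frac{383177147}{524422668}$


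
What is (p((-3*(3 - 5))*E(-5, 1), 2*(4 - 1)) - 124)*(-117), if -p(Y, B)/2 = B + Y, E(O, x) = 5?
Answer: 22932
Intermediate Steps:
p(Y, B) = -2*B - 2*Y (p(Y, B) = -2*(B + Y) = -2*B - 2*Y)
(p((-3*(3 - 5))*E(-5, 1), 2*(4 - 1)) - 124)*(-117) = ((-4*(4 - 1) - 2*(-3*(3 - 5))*5) - 124)*(-117) = ((-4*3 - 2*(-3*(-2))*5) - 124)*(-117) = ((-2*6 - 12*5) - 124)*(-117) = ((-12 - 2*30) - 124)*(-117) = ((-12 - 60) - 124)*(-117) = (-72 - 124)*(-117) = -196*(-117) = 22932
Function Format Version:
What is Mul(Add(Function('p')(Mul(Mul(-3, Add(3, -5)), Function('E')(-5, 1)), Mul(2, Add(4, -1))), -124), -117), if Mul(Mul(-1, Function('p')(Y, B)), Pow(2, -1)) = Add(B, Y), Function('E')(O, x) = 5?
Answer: 22932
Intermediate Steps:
Function('p')(Y, B) = Add(Mul(-2, B), Mul(-2, Y)) (Function('p')(Y, B) = Mul(-2, Add(B, Y)) = Add(Mul(-2, B), Mul(-2, Y)))
Mul(Add(Function('p')(Mul(Mul(-3, Add(3, -5)), Function('E')(-5, 1)), Mul(2, Add(4, -1))), -124), -117) = Mul(Add(Add(Mul(-2, Mul(2, Add(4, -1))), Mul(-2, Mul(Mul(-3, Add(3, -5)), 5))), -124), -117) = Mul(Add(Add(Mul(-2, Mul(2, 3)), Mul(-2, Mul(Mul(-3, -2), 5))), -124), -117) = Mul(Add(Add(Mul(-2, 6), Mul(-2, Mul(6, 5))), -124), -117) = Mul(Add(Add(-12, Mul(-2, 30)), -124), -117) = Mul(Add(Add(-12, -60), -124), -117) = Mul(Add(-72, -124), -117) = Mul(-196, -117) = 22932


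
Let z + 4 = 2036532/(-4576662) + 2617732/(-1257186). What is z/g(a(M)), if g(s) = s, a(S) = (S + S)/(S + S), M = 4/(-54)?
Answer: -1043212101724/159825427587 ≈ -6.5272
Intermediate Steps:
M = -2/27 (M = 4*(-1/54) = -2/27 ≈ -0.074074)
a(S) = 1 (a(S) = (2*S)/((2*S)) = (2*S)*(1/(2*S)) = 1)
z = -1043212101724/159825427587 (z = -4 + (2036532/(-4576662) + 2617732/(-1257186)) = -4 + (2036532*(-1/4576662) + 2617732*(-1/1257186)) = -4 + (-339422/762777 - 1308866/628593) = -4 - 403910391376/159825427587 = -1043212101724/159825427587 ≈ -6.5272)
z/g(a(M)) = -1043212101724/159825427587/1 = -1043212101724/159825427587*1 = -1043212101724/159825427587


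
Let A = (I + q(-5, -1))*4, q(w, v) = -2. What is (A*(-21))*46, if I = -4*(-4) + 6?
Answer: -77280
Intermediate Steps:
I = 22 (I = 16 + 6 = 22)
A = 80 (A = (22 - 2)*4 = 20*4 = 80)
(A*(-21))*46 = (80*(-21))*46 = -1680*46 = -77280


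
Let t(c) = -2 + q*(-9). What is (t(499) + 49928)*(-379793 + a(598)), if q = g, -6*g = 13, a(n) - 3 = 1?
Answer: -37937502999/2 ≈ -1.8969e+10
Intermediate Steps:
a(n) = 4 (a(n) = 3 + 1 = 4)
g = -13/6 (g = -⅙*13 = -13/6 ≈ -2.1667)
q = -13/6 ≈ -2.1667
t(c) = 35/2 (t(c) = -2 - 13/6*(-9) = -2 + 39/2 = 35/2)
(t(499) + 49928)*(-379793 + a(598)) = (35/2 + 49928)*(-379793 + 4) = (99891/2)*(-379789) = -37937502999/2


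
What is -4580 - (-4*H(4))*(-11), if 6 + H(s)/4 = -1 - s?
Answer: -2644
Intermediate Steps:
H(s) = -28 - 4*s (H(s) = -24 + 4*(-1 - s) = -24 + (-4 - 4*s) = -28 - 4*s)
-4580 - (-4*H(4))*(-11) = -4580 - (-4*(-28 - 4*4))*(-11) = -4580 - (-4*(-28 - 16))*(-11) = -4580 - (-4*(-44))*(-11) = -4580 - 176*(-11) = -4580 - 1*(-1936) = -4580 + 1936 = -2644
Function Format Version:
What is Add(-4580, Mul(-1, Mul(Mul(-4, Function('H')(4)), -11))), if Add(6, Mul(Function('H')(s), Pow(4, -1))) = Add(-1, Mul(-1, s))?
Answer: -2644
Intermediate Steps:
Function('H')(s) = Add(-28, Mul(-4, s)) (Function('H')(s) = Add(-24, Mul(4, Add(-1, Mul(-1, s)))) = Add(-24, Add(-4, Mul(-4, s))) = Add(-28, Mul(-4, s)))
Add(-4580, Mul(-1, Mul(Mul(-4, Function('H')(4)), -11))) = Add(-4580, Mul(-1, Mul(Mul(-4, Add(-28, Mul(-4, 4))), -11))) = Add(-4580, Mul(-1, Mul(Mul(-4, Add(-28, -16)), -11))) = Add(-4580, Mul(-1, Mul(Mul(-4, -44), -11))) = Add(-4580, Mul(-1, Mul(176, -11))) = Add(-4580, Mul(-1, -1936)) = Add(-4580, 1936) = -2644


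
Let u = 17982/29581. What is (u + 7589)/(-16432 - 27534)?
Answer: -224508191/1300558246 ≈ -0.17262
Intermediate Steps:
u = 17982/29581 (u = 17982*(1/29581) = 17982/29581 ≈ 0.60789)
(u + 7589)/(-16432 - 27534) = (17982/29581 + 7589)/(-16432 - 27534) = (224508191/29581)/(-43966) = (224508191/29581)*(-1/43966) = -224508191/1300558246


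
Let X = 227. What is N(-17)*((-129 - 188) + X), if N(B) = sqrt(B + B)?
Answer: -90*I*sqrt(34) ≈ -524.79*I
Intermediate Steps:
N(B) = sqrt(2)*sqrt(B) (N(B) = sqrt(2*B) = sqrt(2)*sqrt(B))
N(-17)*((-129 - 188) + X) = (sqrt(2)*sqrt(-17))*((-129 - 188) + 227) = (sqrt(2)*(I*sqrt(17)))*(-317 + 227) = (I*sqrt(34))*(-90) = -90*I*sqrt(34)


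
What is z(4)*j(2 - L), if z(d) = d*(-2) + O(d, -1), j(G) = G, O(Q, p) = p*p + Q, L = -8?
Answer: -30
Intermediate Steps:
O(Q, p) = Q + p² (O(Q, p) = p² + Q = Q + p²)
z(d) = 1 - d (z(d) = d*(-2) + (d + (-1)²) = -2*d + (d + 1) = -2*d + (1 + d) = 1 - d)
z(4)*j(2 - L) = (1 - 1*4)*(2 - 1*(-8)) = (1 - 4)*(2 + 8) = -3*10 = -30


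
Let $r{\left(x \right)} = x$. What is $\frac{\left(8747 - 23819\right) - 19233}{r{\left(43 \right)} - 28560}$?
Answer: $\frac{34305}{28517} \approx 1.203$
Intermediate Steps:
$\frac{\left(8747 - 23819\right) - 19233}{r{\left(43 \right)} - 28560} = \frac{\left(8747 - 23819\right) - 19233}{43 - 28560} = \frac{-15072 - 19233}{-28517} = \left(-34305\right) \left(- \frac{1}{28517}\right) = \frac{34305}{28517}$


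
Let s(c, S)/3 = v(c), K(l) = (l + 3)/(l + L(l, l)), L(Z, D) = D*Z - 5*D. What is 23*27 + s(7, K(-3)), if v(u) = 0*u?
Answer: 621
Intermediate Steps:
L(Z, D) = -5*D + D*Z
v(u) = 0
K(l) = (3 + l)/(l + l*(-5 + l)) (K(l) = (l + 3)/(l + l*(-5 + l)) = (3 + l)/(l + l*(-5 + l)))
s(c, S) = 0 (s(c, S) = 3*0 = 0)
23*27 + s(7, K(-3)) = 23*27 + 0 = 621 + 0 = 621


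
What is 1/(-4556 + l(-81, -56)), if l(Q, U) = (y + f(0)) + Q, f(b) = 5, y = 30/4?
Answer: -2/9249 ≈ -0.00021624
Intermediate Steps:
y = 15/2 (y = 30*(1/4) = 15/2 ≈ 7.5000)
l(Q, U) = 25/2 + Q (l(Q, U) = (15/2 + 5) + Q = 25/2 + Q)
1/(-4556 + l(-81, -56)) = 1/(-4556 + (25/2 - 81)) = 1/(-4556 - 137/2) = 1/(-9249/2) = -2/9249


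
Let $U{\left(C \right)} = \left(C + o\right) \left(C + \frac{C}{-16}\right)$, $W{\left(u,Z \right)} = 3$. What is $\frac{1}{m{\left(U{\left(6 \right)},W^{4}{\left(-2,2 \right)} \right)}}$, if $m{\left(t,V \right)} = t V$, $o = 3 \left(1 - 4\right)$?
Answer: $- \frac{8}{10935} \approx -0.0007316$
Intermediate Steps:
$o = -9$ ($o = 3 \left(-3\right) = -9$)
$U{\left(C \right)} = \frac{15 C \left(-9 + C\right)}{16}$ ($U{\left(C \right)} = \left(C - 9\right) \left(C + \frac{C}{-16}\right) = \left(-9 + C\right) \left(C + C \left(- \frac{1}{16}\right)\right) = \left(-9 + C\right) \left(C - \frac{C}{16}\right) = \left(-9 + C\right) \frac{15 C}{16} = \frac{15 C \left(-9 + C\right)}{16}$)
$m{\left(t,V \right)} = V t$
$\frac{1}{m{\left(U{\left(6 \right)},W^{4}{\left(-2,2 \right)} \right)}} = \frac{1}{3^{4} \cdot \frac{15}{16} \cdot 6 \left(-9 + 6\right)} = \frac{1}{81 \cdot \frac{15}{16} \cdot 6 \left(-3\right)} = \frac{1}{81 \left(- \frac{135}{8}\right)} = \frac{1}{- \frac{10935}{8}} = - \frac{8}{10935}$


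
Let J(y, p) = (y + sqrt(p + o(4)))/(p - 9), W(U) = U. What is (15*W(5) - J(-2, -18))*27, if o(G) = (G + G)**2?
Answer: 2023 + sqrt(46) ≈ 2029.8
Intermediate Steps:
o(G) = 4*G**2 (o(G) = (2*G)**2 = 4*G**2)
J(y, p) = (y + sqrt(64 + p))/(-9 + p) (J(y, p) = (y + sqrt(p + 4*4**2))/(p - 9) = (y + sqrt(p + 4*16))/(-9 + p) = (y + sqrt(p + 64))/(-9 + p) = (y + sqrt(64 + p))/(-9 + p))
(15*W(5) - J(-2, -18))*27 = (15*5 - (-2 + sqrt(64 - 18))/(-9 - 18))*27 = (75 - (-2 + sqrt(46))/(-27))*27 = (75 - (-1)*(-2 + sqrt(46))/27)*27 = (75 - (2/27 - sqrt(46)/27))*27 = (75 + (-2/27 + sqrt(46)/27))*27 = (2023/27 + sqrt(46)/27)*27 = 2023 + sqrt(46)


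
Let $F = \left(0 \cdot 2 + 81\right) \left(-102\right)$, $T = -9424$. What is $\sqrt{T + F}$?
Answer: $i \sqrt{17686} \approx 132.99 i$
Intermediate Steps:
$F = -8262$ ($F = \left(0 + 81\right) \left(-102\right) = 81 \left(-102\right) = -8262$)
$\sqrt{T + F} = \sqrt{-9424 - 8262} = \sqrt{-17686} = i \sqrt{17686}$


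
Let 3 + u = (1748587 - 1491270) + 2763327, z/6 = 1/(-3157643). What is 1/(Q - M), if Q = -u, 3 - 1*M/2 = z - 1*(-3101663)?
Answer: 3157643/10049764065585 ≈ 3.1420e-7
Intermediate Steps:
z = -6/3157643 (z = 6/(-3157643) = 6*(-1/3157643) = -6/3157643 ≈ -1.9002e-6)
u = 3020641 (u = -3 + ((1748587 - 1491270) + 2763327) = -3 + (257317 + 2763327) = -3 + 3020644 = 3020641)
M = -19587869974748/3157643 (M = 6 - 2*(-6/3157643 - 1*(-3101663)) = 6 - 2*(-6/3157643 + 3101663) = 6 - 2*9793944460303/3157643 = 6 - 19587888920606/3157643 = -19587869974748/3157643 ≈ -6.2033e+6)
Q = -3020641 (Q = -1*3020641 = -3020641)
1/(Q - M) = 1/(-3020641 - 1*(-19587869974748/3157643)) = 1/(-3020641 + 19587869974748/3157643) = 1/(10049764065585/3157643) = 3157643/10049764065585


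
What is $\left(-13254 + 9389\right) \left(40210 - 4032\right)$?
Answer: $-139827970$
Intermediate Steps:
$\left(-13254 + 9389\right) \left(40210 - 4032\right) = - 3865 \left(40210 - 4032\right) = \left(-3865\right) 36178 = -139827970$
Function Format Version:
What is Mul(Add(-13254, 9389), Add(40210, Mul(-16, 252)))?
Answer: -139827970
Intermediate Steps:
Mul(Add(-13254, 9389), Add(40210, Mul(-16, 252))) = Mul(-3865, Add(40210, -4032)) = Mul(-3865, 36178) = -139827970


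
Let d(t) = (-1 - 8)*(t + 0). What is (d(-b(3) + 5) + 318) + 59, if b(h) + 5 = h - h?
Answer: 287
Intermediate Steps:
b(h) = -5 (b(h) = -5 + (h - h) = -5 + 0 = -5)
d(t) = -9*t
(d(-b(3) + 5) + 318) + 59 = (-9*(-1*(-5) + 5) + 318) + 59 = (-9*(5 + 5) + 318) + 59 = (-9*10 + 318) + 59 = (-90 + 318) + 59 = 228 + 59 = 287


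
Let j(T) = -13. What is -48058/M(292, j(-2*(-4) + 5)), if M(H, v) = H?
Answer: -24029/146 ≈ -164.58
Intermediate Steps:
-48058/M(292, j(-2*(-4) + 5)) = -48058/292 = -48058*1/292 = -24029/146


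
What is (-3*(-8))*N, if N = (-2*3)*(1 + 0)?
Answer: -144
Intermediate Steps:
N = -6 (N = -6*1 = -6)
(-3*(-8))*N = -3*(-8)*(-6) = 24*(-6) = -144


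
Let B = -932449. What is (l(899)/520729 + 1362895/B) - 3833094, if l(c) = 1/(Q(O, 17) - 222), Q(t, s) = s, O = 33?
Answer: -381540240051135976394/99538413240805 ≈ -3.8331e+6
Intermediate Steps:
l(c) = -1/205 (l(c) = 1/(17 - 222) = 1/(-205) = -1/205)
(l(899)/520729 + 1362895/B) - 3833094 = (-1/205/520729 + 1362895/(-932449)) - 3833094 = (-1/205*1/520729 + 1362895*(-1/932449)) - 3833094 = (-1/106749445 - 1362895/932449) - 3833094 = -145488285775724/99538413240805 - 3833094 = -381540240051135976394/99538413240805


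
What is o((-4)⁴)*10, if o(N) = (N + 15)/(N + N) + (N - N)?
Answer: 1355/256 ≈ 5.2930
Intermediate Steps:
o(N) = (15 + N)/(2*N) (o(N) = (15 + N)/((2*N)) + 0 = (15 + N)*(1/(2*N)) + 0 = (15 + N)/(2*N) + 0 = (15 + N)/(2*N))
o((-4)⁴)*10 = ((15 + (-4)⁴)/(2*((-4)⁴)))*10 = ((½)*(15 + 256)/256)*10 = ((½)*(1/256)*271)*10 = (271/512)*10 = 1355/256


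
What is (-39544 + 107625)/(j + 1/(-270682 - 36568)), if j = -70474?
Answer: -20917887250/21653136501 ≈ -0.96604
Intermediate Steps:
(-39544 + 107625)/(j + 1/(-270682 - 36568)) = (-39544 + 107625)/(-70474 + 1/(-270682 - 36568)) = 68081/(-70474 + 1/(-307250)) = 68081/(-70474 - 1/307250) = 68081/(-21653136501/307250) = 68081*(-307250/21653136501) = -20917887250/21653136501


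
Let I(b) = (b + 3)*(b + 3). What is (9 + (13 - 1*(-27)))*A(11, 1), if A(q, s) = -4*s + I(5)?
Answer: 2940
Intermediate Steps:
I(b) = (3 + b)² (I(b) = (3 + b)*(3 + b) = (3 + b)²)
A(q, s) = 64 - 4*s (A(q, s) = -4*s + (3 + 5)² = -4*s + 8² = -4*s + 64 = 64 - 4*s)
(9 + (13 - 1*(-27)))*A(11, 1) = (9 + (13 - 1*(-27)))*(64 - 4*1) = (9 + (13 + 27))*(64 - 4) = (9 + 40)*60 = 49*60 = 2940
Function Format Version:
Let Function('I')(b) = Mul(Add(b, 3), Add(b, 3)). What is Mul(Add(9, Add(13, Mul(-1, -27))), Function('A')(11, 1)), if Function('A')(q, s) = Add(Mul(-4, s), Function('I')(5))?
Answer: 2940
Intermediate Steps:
Function('I')(b) = Pow(Add(3, b), 2) (Function('I')(b) = Mul(Add(3, b), Add(3, b)) = Pow(Add(3, b), 2))
Function('A')(q, s) = Add(64, Mul(-4, s)) (Function('A')(q, s) = Add(Mul(-4, s), Pow(Add(3, 5), 2)) = Add(Mul(-4, s), Pow(8, 2)) = Add(Mul(-4, s), 64) = Add(64, Mul(-4, s)))
Mul(Add(9, Add(13, Mul(-1, -27))), Function('A')(11, 1)) = Mul(Add(9, Add(13, Mul(-1, -27))), Add(64, Mul(-4, 1))) = Mul(Add(9, Add(13, 27)), Add(64, -4)) = Mul(Add(9, 40), 60) = Mul(49, 60) = 2940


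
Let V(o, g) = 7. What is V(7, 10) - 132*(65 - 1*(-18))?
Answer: -10949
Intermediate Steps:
V(7, 10) - 132*(65 - 1*(-18)) = 7 - 132*(65 - 1*(-18)) = 7 - 132*(65 + 18) = 7 - 132*83 = 7 - 10956 = -10949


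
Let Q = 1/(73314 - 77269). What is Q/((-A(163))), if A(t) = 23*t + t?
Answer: 1/15471960 ≈ 6.4633e-8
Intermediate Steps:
A(t) = 24*t
Q = -1/3955 (Q = 1/(-3955) = -1/3955 ≈ -0.00025284)
Q/((-A(163))) = -1/(3955*((-24*163))) = -1/(3955*((-1*3912))) = -1/3955/(-3912) = -1/3955*(-1/3912) = 1/15471960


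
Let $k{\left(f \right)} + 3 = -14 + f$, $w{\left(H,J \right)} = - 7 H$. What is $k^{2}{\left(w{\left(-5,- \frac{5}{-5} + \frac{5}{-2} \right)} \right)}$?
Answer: $324$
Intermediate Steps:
$k{\left(f \right)} = -17 + f$ ($k{\left(f \right)} = -3 + \left(-14 + f\right) = -17 + f$)
$k^{2}{\left(w{\left(-5,- \frac{5}{-5} + \frac{5}{-2} \right)} \right)} = \left(-17 - -35\right)^{2} = \left(-17 + 35\right)^{2} = 18^{2} = 324$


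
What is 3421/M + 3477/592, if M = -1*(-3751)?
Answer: 1369769/201872 ≈ 6.7853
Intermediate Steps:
M = 3751
3421/M + 3477/592 = 3421/3751 + 3477/592 = 3421*(1/3751) + 3477*(1/592) = 311/341 + 3477/592 = 1369769/201872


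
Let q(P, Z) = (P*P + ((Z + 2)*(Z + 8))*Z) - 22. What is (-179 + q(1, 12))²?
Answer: 9985600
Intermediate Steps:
q(P, Z) = -22 + P² + Z*(2 + Z)*(8 + Z) (q(P, Z) = (P² + ((2 + Z)*(8 + Z))*Z) - 22 = (P² + Z*(2 + Z)*(8 + Z)) - 22 = -22 + P² + Z*(2 + Z)*(8 + Z))
(-179 + q(1, 12))² = (-179 + (-22 + 1² + 12³ + 10*12² + 16*12))² = (-179 + (-22 + 1 + 1728 + 10*144 + 192))² = (-179 + (-22 + 1 + 1728 + 1440 + 192))² = (-179 + 3339)² = 3160² = 9985600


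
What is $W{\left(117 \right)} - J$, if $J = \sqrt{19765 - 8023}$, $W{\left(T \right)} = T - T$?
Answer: $- \sqrt{11742} \approx -108.36$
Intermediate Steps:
$W{\left(T \right)} = 0$
$J = \sqrt{11742}$ ($J = \sqrt{19765 - 8023} = \sqrt{11742} \approx 108.36$)
$W{\left(117 \right)} - J = 0 - \sqrt{11742} = - \sqrt{11742}$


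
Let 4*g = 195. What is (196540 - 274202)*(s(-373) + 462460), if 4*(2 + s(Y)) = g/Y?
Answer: -107171585404819/2984 ≈ -3.5915e+10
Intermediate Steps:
g = 195/4 (g = (¼)*195 = 195/4 ≈ 48.750)
s(Y) = -2 + 195/(16*Y) (s(Y) = -2 + (195/(4*Y))/4 = -2 + 195/(16*Y))
(196540 - 274202)*(s(-373) + 462460) = (196540 - 274202)*((-2 + (195/16)/(-373)) + 462460) = -77662*((-2 + (195/16)*(-1/373)) + 462460) = -77662*((-2 - 195/5968) + 462460) = -77662*(-12131/5968 + 462460) = -77662*2759949149/5968 = -107171585404819/2984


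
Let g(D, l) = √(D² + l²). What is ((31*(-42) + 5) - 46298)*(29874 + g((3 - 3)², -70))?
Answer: -1425184680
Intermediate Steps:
((31*(-42) + 5) - 46298)*(29874 + g((3 - 3)², -70)) = ((31*(-42) + 5) - 46298)*(29874 + √(((3 - 3)²)² + (-70)²)) = ((-1302 + 5) - 46298)*(29874 + √((0²)² + 4900)) = (-1297 - 46298)*(29874 + √(0² + 4900)) = -47595*(29874 + √(0 + 4900)) = -47595*(29874 + √4900) = -47595*(29874 + 70) = -47595*29944 = -1425184680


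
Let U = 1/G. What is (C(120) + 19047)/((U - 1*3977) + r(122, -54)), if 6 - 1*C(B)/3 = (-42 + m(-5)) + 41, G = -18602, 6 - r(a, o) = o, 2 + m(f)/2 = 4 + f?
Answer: -355037772/72864035 ≈ -4.8726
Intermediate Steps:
m(f) = 4 + 2*f (m(f) = -4 + 2*(4 + f) = -4 + (8 + 2*f) = 4 + 2*f)
r(a, o) = 6 - o
C(B) = 39 (C(B) = 18 - 3*((-42 + (4 + 2*(-5))) + 41) = 18 - 3*((-42 + (4 - 10)) + 41) = 18 - 3*((-42 - 6) + 41) = 18 - 3*(-48 + 41) = 18 - 3*(-7) = 18 + 21 = 39)
U = -1/18602 (U = 1/(-18602) = -1/18602 ≈ -5.3758e-5)
(C(120) + 19047)/((U - 1*3977) + r(122, -54)) = (39 + 19047)/((-1/18602 - 1*3977) + (6 - 1*(-54))) = 19086/((-1/18602 - 3977) + (6 + 54)) = 19086/(-73980155/18602 + 60) = 19086/(-72864035/18602) = 19086*(-18602/72864035) = -355037772/72864035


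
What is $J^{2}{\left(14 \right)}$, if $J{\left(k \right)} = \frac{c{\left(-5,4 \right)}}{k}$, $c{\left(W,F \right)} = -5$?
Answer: $\frac{25}{196} \approx 0.12755$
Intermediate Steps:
$J{\left(k \right)} = - \frac{5}{k}$
$J^{2}{\left(14 \right)} = \left(- \frac{5}{14}\right)^{2} = \frac{25}{196}$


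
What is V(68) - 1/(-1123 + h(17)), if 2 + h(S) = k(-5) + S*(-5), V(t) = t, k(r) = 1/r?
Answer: 411473/6051 ≈ 68.001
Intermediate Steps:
k(r) = 1/r
h(S) = -11/5 - 5*S (h(S) = -2 + (1/(-5) + S*(-5)) = -2 + (-⅕ - 5*S) = -11/5 - 5*S)
V(68) - 1/(-1123 + h(17)) = 68 - 1/(-1123 + (-11/5 - 5*17)) = 68 - 1/(-1123 + (-11/5 - 85)) = 68 - 1/(-1123 - 436/5) = 68 - 1/(-6051/5) = 68 - 1*(-5/6051) = 68 + 5/6051 = 411473/6051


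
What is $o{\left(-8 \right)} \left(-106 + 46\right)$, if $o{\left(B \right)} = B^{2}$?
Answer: $-3840$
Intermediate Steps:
$o{\left(-8 \right)} \left(-106 + 46\right) = \left(-8\right)^{2} \left(-106 + 46\right) = 64 \left(-60\right) = -3840$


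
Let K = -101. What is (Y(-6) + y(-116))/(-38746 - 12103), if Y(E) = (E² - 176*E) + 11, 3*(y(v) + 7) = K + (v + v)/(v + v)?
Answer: -3188/152547 ≈ -0.020898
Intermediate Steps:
y(v) = -121/3 (y(v) = -7 + (-101 + (v + v)/(v + v))/3 = -7 + (-101 + (2*v)/((2*v)))/3 = -7 + (-101 + (2*v)*(1/(2*v)))/3 = -7 + (-101 + 1)/3 = -7 + (⅓)*(-100) = -7 - 100/3 = -121/3)
Y(E) = 11 + E² - 176*E
(Y(-6) + y(-116))/(-38746 - 12103) = ((11 + (-6)² - 176*(-6)) - 121/3)/(-38746 - 12103) = ((11 + 36 + 1056) - 121/3)/(-50849) = (1103 - 121/3)*(-1/50849) = (3188/3)*(-1/50849) = -3188/152547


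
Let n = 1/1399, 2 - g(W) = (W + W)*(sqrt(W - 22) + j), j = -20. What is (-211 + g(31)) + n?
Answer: 1182156/1399 ≈ 845.00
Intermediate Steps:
g(W) = 2 - 2*W*(-20 + sqrt(-22 + W)) (g(W) = 2 - (W + W)*(sqrt(W - 22) - 20) = 2 - 2*W*(sqrt(-22 + W) - 20) = 2 - 2*W*(-20 + sqrt(-22 + W)))
n = 1/1399 ≈ 0.00071480
(-211 + g(31)) + n = (-211 + (2 + 40*31 - 2*31*sqrt(-22 + 31))) + 1/1399 = (-211 + (2 + 1240 - 2*31*sqrt(9))) + 1/1399 = (-211 + (2 + 1240 - 2*31*3)) + 1/1399 = (-211 + (2 + 1240 - 186)) + 1/1399 = (-211 + 1056) + 1/1399 = 845 + 1/1399 = 1182156/1399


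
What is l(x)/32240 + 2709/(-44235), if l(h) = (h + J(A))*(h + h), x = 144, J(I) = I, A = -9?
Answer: 2267387/1980745 ≈ 1.1447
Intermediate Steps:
l(h) = 2*h*(-9 + h) (l(h) = (h - 9)*(h + h) = (-9 + h)*(2*h) = 2*h*(-9 + h))
l(x)/32240 + 2709/(-44235) = (2*144*(-9 + 144))/32240 + 2709/(-44235) = (2*144*135)*(1/32240) + 2709*(-1/44235) = 38880*(1/32240) - 301/4915 = 486/403 - 301/4915 = 2267387/1980745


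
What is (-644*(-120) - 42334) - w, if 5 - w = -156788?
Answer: -121847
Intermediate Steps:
w = 156793 (w = 5 - 1*(-156788) = 5 + 156788 = 156793)
(-644*(-120) - 42334) - w = (-644*(-120) - 42334) - 1*156793 = (77280 - 42334) - 156793 = 34946 - 156793 = -121847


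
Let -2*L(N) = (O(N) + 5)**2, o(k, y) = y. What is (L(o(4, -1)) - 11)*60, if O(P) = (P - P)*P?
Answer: -1410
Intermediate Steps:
O(P) = 0 (O(P) = 0*P = 0)
L(N) = -25/2 (L(N) = -(0 + 5)**2/2 = -1/2*5**2 = -1/2*25 = -25/2)
(L(o(4, -1)) - 11)*60 = (-25/2 - 11)*60 = -47/2*60 = -1410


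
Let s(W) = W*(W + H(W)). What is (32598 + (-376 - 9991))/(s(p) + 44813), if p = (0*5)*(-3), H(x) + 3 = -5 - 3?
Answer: 22231/44813 ≈ 0.49608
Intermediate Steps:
H(x) = -11 (H(x) = -3 + (-5 - 3) = -3 - 8 = -11)
p = 0 (p = 0*(-3) = 0)
s(W) = W*(-11 + W) (s(W) = W*(W - 11) = W*(-11 + W))
(32598 + (-376 - 9991))/(s(p) + 44813) = (32598 + (-376 - 9991))/(0*(-11 + 0) + 44813) = (32598 - 10367)/(0*(-11) + 44813) = 22231/(0 + 44813) = 22231/44813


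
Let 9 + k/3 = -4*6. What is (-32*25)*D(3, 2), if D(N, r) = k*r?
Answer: 158400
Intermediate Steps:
k = -99 (k = -27 + 3*(-4*6) = -27 + 3*(-24) = -27 - 72 = -99)
D(N, r) = -99*r
(-32*25)*D(3, 2) = (-32*25)*(-99*2) = -800*(-198) = 158400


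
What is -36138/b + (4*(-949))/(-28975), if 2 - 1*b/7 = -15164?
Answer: -322053799/1538021975 ≈ -0.20939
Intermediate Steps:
b = 106162 (b = 14 - 7*(-15164) = 14 + 106148 = 106162)
-36138/b + (4*(-949))/(-28975) = -36138/106162 + (4*(-949))/(-28975) = -36138*1/106162 - 3796*(-1/28975) = -18069/53081 + 3796/28975 = -322053799/1538021975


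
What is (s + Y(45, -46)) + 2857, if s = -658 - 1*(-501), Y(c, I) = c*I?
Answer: 630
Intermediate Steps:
Y(c, I) = I*c
s = -157 (s = -658 + 501 = -157)
(s + Y(45, -46)) + 2857 = (-157 - 46*45) + 2857 = (-157 - 2070) + 2857 = -2227 + 2857 = 630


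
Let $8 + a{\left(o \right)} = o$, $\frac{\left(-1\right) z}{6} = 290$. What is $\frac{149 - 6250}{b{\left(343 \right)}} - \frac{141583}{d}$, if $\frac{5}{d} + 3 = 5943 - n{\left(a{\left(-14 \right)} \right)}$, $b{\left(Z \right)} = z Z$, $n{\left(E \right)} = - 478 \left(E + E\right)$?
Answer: $\frac{51010698040321}{119364} \approx 4.2735 \cdot 10^{8}$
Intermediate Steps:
$z = -1740$ ($z = \left(-6\right) 290 = -1740$)
$a{\left(o \right)} = -8 + o$
$n{\left(E \right)} = - 956 E$ ($n{\left(E \right)} = - 478 \cdot 2 E = - 956 E$)
$b{\left(Z \right)} = - 1740 Z$
$d = - \frac{5}{15092}$ ($d = \frac{5}{-3 + \left(5943 - - 956 \left(-8 - 14\right)\right)} = \frac{5}{-3 + \left(5943 - \left(-956\right) \left(-22\right)\right)} = \frac{5}{-3 + \left(5943 - 21032\right)} = \frac{5}{-3 - 15089} = \frac{5}{-15092} = 5 \left(- \frac{1}{15092}\right) = - \frac{5}{15092} \approx -0.0003313$)
$\frac{149 - 6250}{b{\left(343 \right)}} - \frac{141583}{d} = \frac{149 - 6250}{\left(-1740\right) 343} - \frac{141583}{- \frac{5}{15092}} = \frac{149 - 6250}{-596820} - - \frac{2136770636}{5} = \left(-6101\right) \left(- \frac{1}{596820}\right) + \frac{2136770636}{5} = \frac{6101}{596820} + \frac{2136770636}{5} = \frac{51010698040321}{119364}$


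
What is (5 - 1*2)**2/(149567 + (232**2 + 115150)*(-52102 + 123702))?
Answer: 1/1344298663 ≈ 7.4388e-10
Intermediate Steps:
(5 - 1*2)**2/(149567 + (232**2 + 115150)*(-52102 + 123702)) = (5 - 2)**2/(149567 + (53824 + 115150)*71600) = 3**2/(149567 + 168974*71600) = 9/(149567 + 12098538400) = 9/12098687967 = (1/12098687967)*9 = 1/1344298663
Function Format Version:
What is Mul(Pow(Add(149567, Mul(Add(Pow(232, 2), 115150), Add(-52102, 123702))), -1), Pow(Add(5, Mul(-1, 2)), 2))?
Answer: Rational(1, 1344298663) ≈ 7.4388e-10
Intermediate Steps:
Mul(Pow(Add(149567, Mul(Add(Pow(232, 2), 115150), Add(-52102, 123702))), -1), Pow(Add(5, Mul(-1, 2)), 2)) = Mul(Pow(Add(149567, Mul(Add(53824, 115150), 71600)), -1), Pow(Add(5, -2), 2)) = Mul(Pow(Add(149567, Mul(168974, 71600)), -1), Pow(3, 2)) = Mul(Pow(Add(149567, 12098538400), -1), 9) = Mul(Pow(12098687967, -1), 9) = Mul(Rational(1, 12098687967), 9) = Rational(1, 1344298663)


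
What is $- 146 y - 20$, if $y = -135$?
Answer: $19690$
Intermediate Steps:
$- 146 y - 20 = \left(-146\right) \left(-135\right) - 20 = 19710 - 20 = 19690$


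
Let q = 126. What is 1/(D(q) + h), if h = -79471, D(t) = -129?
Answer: -1/79600 ≈ -1.2563e-5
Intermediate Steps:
1/(D(q) + h) = 1/(-129 - 79471) = 1/(-79600) = -1/79600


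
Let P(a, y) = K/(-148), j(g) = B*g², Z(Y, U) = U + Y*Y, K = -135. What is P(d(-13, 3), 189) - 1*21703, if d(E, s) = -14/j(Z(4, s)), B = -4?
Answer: -3211909/148 ≈ -21702.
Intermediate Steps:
Z(Y, U) = U + Y²
j(g) = -4*g²
d(E, s) = 7/(2*(16 + s)²) (d(E, s) = -14*(-1/(4*(s + 4²)²)) = -14*(-1/(4*(s + 16)²)) = -14*(-1/(4*(16 + s)²)) = -(-7)/(2*(16 + s)²) = 7/(2*(16 + s)²))
P(a, y) = 135/148 (P(a, y) = -135/(-148) = -135*(-1/148) = 135/148)
P(d(-13, 3), 189) - 1*21703 = 135/148 - 1*21703 = 135/148 - 21703 = -3211909/148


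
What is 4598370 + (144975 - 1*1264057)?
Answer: 3479288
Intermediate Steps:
4598370 + (144975 - 1*1264057) = 4598370 + (144975 - 1264057) = 4598370 - 1119082 = 3479288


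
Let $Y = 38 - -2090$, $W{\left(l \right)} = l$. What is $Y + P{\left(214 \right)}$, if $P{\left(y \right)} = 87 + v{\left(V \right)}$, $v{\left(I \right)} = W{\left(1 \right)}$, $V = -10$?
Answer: $2216$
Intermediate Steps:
$v{\left(I \right)} = 1$
$Y = 2128$ ($Y = 38 + 2090 = 2128$)
$P{\left(y \right)} = 88$ ($P{\left(y \right)} = 87 + 1 = 88$)
$Y + P{\left(214 \right)} = 2128 + 88 = 2216$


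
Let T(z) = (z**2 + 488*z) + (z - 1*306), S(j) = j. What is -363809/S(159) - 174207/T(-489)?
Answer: -3097283/1802 ≈ -1718.8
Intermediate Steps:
T(z) = -306 + z**2 + 489*z (T(z) = (z**2 + 488*z) + (z - 306) = (z**2 + 488*z) + (-306 + z) = -306 + z**2 + 489*z)
-363809/S(159) - 174207/T(-489) = -363809/159 - 174207/(-306 + (-489)**2 + 489*(-489)) = -363809*1/159 - 174207/(-306 + 239121 - 239121) = -363809/159 - 174207/(-306) = -363809/159 - 174207*(-1/306) = -363809/159 + 58069/102 = -3097283/1802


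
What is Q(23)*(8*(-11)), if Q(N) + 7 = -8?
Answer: 1320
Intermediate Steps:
Q(N) = -15 (Q(N) = -7 - 8 = -15)
Q(23)*(8*(-11)) = -120*(-11) = -15*(-88) = 1320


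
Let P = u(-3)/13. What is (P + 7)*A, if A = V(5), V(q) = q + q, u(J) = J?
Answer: 880/13 ≈ 67.692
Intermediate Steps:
V(q) = 2*q
A = 10 (A = 2*5 = 10)
P = -3/13 ≈ -0.23077
(P + 7)*A = (-3/13 + 7)*10 = (88/13)*10 = 880/13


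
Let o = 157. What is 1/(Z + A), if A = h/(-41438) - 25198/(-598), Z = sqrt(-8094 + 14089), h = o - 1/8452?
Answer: -462045517691870076936088/46275268745993054986295151 + 10966269776100255462976*sqrt(5995)/46275268745993054986295151 ≈ 0.0083639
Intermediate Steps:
h = 1326963/8452 (h = 157 - 1/8452 = 1326963/8452 ≈ 157.00)
Z = sqrt(5995) ≈ 77.427
A = 4412201101687/104719958824 (A = (1326963/8452)/(-41438) - 25198/(-598) = (1326963/8452)*(-1/41438) - 25198*(-1/598) = -1326963/350233976 + 12599/299 = 4412201101687/104719958824 ≈ 42.133)
1/(Z + A) = 1/(sqrt(5995) + 4412201101687/104719958824) = 1/(4412201101687/104719958824 + sqrt(5995))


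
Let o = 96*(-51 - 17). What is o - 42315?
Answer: -48843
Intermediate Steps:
o = -6528 (o = 96*(-68) = -6528)
o - 42315 = -6528 - 42315 = -48843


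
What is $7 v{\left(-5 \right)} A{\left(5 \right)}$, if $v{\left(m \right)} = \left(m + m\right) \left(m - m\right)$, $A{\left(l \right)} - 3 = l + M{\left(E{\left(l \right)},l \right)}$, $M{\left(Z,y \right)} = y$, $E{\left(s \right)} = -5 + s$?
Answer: $0$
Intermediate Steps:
$A{\left(l \right)} = 3 + 2 l$ ($A{\left(l \right)} = 3 + \left(l + l\right) = 3 + 2 l$)
$v{\left(m \right)} = 0$ ($v{\left(m \right)} = 2 m 0 = 0$)
$7 v{\left(-5 \right)} A{\left(5 \right)} = 7 \cdot 0 \left(3 + 2 \cdot 5\right) = 0 \left(3 + 10\right) = 0 \cdot 13 = 0$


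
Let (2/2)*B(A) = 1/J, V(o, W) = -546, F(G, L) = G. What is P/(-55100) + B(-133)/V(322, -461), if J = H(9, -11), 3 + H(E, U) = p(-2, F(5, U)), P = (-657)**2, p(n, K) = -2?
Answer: -117834667/15042300 ≈ -7.8336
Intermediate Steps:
P = 431649
H(E, U) = -5 (H(E, U) = -3 - 2 = -5)
J = -5
B(A) = -1/5 (B(A) = 1/(-5) = -1/5)
P/(-55100) + B(-133)/V(322, -461) = 431649/(-55100) - 1/5/(-546) = 431649*(-1/55100) - 1/5*(-1/546) = -431649/55100 + 1/2730 = -117834667/15042300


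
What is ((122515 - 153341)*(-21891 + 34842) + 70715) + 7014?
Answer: -399149797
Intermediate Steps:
((122515 - 153341)*(-21891 + 34842) + 70715) + 7014 = (-30826*12951 + 70715) + 7014 = (-399227526 + 70715) + 7014 = -399156811 + 7014 = -399149797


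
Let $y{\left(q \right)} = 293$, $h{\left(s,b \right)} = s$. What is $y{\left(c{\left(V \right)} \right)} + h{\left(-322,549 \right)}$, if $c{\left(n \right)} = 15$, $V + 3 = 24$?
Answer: $-29$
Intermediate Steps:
$V = 21$ ($V = -3 + 24 = 21$)
$y{\left(c{\left(V \right)} \right)} + h{\left(-322,549 \right)} = 293 - 322 = -29$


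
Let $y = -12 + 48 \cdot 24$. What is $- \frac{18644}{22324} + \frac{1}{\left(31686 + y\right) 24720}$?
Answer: $- \frac{3782209088339}{4528751116320} \approx -0.83515$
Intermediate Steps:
$y = 1140$ ($y = -12 + 1152 = 1140$)
$- \frac{18644}{22324} + \frac{1}{\left(31686 + y\right) 24720} = - \frac{18644}{22324} + \frac{1}{\left(31686 + 1140\right) 24720} = \left(-18644\right) \frac{1}{22324} + \frac{1}{32826} \cdot \frac{1}{24720} = - \frac{4661}{5581} + \frac{1}{32826} \cdot \frac{1}{24720} = - \frac{4661}{5581} + \frac{1}{811458720} = - \frac{3782209088339}{4528751116320}$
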